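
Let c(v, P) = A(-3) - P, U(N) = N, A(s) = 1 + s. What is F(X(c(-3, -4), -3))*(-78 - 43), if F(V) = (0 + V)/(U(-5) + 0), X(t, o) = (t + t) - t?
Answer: 242/5 ≈ 48.400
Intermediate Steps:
c(v, P) = -2 - P (c(v, P) = (1 - 3) - P = -2 - P)
X(t, o) = t (X(t, o) = 2*t - t = t)
F(V) = -V/5 (F(V) = (0 + V)/(-5 + 0) = V/(-5) = V*(-⅕) = -V/5)
F(X(c(-3, -4), -3))*(-78 - 43) = (-(-2 - 1*(-4))/5)*(-78 - 43) = -(-2 + 4)/5*(-121) = -⅕*2*(-121) = -⅖*(-121) = 242/5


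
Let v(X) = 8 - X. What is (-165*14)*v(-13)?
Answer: -48510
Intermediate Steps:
(-165*14)*v(-13) = (-165*14)*(8 - 1*(-13)) = -2310*(8 + 13) = -2310*21 = -48510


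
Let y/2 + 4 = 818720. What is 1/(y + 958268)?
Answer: 1/2595700 ≈ 3.8525e-7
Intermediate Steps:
y = 1637432 (y = -8 + 2*818720 = -8 + 1637440 = 1637432)
1/(y + 958268) = 1/(1637432 + 958268) = 1/2595700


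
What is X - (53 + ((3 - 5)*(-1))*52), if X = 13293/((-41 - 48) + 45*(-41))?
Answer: -316931/1934 ≈ -163.87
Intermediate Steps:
X = -13293/1934 (X = 13293/(-89 - 1845) = 13293/(-1934) = 13293*(-1/1934) = -13293/1934 ≈ -6.8733)
X - (53 + ((3 - 5)*(-1))*52) = -13293/1934 - (53 + ((3 - 5)*(-1))*52) = -13293/1934 - (53 - 2*(-1)*52) = -13293/1934 - (53 + 2*52) = -13293/1934 - (53 + 104) = -13293/1934 - 1*157 = -13293/1934 - 157 = -316931/1934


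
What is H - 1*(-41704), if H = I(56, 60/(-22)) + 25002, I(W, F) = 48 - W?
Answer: 66698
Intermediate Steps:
H = 24994 (H = (48 - 1*56) + 25002 = (48 - 56) + 25002 = -8 + 25002 = 24994)
H - 1*(-41704) = 24994 - 1*(-41704) = 24994 + 41704 = 66698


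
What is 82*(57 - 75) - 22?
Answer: -1498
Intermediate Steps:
82*(57 - 75) - 22 = 82*(-18) - 22 = -1476 - 22 = -1498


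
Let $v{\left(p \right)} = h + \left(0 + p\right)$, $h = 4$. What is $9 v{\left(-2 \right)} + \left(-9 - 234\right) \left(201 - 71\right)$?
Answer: $-31572$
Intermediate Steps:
$v{\left(p \right)} = 4 + p$ ($v{\left(p \right)} = 4 + \left(0 + p\right) = 4 + p$)
$9 v{\left(-2 \right)} + \left(-9 - 234\right) \left(201 - 71\right) = 9 \left(4 - 2\right) + \left(-9 - 234\right) \left(201 - 71\right) = 9 \cdot 2 - 31590 = 18 - 31590 = -31572$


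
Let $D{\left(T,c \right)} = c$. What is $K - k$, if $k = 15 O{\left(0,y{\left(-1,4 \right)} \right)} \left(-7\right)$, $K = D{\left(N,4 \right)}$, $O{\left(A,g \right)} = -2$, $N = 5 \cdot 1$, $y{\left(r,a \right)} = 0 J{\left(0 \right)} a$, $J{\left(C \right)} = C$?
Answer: $-206$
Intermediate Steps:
$y{\left(r,a \right)} = 0$ ($y{\left(r,a \right)} = 0 \cdot 0 a = 0 a = 0$)
$N = 5$
$K = 4$
$k = 210$ ($k = 15 \left(-2\right) \left(-7\right) = \left(-30\right) \left(-7\right) = 210$)
$K - k = 4 - 210 = -206$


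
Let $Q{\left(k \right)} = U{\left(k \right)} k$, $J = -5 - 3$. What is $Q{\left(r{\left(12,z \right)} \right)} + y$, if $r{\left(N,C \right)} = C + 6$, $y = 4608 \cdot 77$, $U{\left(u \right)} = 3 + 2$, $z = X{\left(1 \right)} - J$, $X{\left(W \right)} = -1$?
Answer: $354881$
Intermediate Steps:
$J = -8$
$z = 7$ ($z = -1 - -8 = -1 + 8 = 7$)
$U{\left(u \right)} = 5$
$y = 354816$
$r{\left(N,C \right)} = 6 + C$
$Q{\left(k \right)} = 5 k$
$Q{\left(r{\left(12,z \right)} \right)} + y = 5 \left(6 + 7\right) + 354816 = 5 \cdot 13 + 354816 = 65 + 354816 = 354881$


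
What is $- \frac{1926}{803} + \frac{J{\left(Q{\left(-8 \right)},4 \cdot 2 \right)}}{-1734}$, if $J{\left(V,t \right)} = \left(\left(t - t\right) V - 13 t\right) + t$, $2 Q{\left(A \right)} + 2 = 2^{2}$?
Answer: $- \frac{543766}{232067} \approx -2.3431$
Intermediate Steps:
$Q{\left(A \right)} = 1$ ($Q{\left(A \right)} = -1 + \frac{2^{2}}{2} = -1 + \frac{1}{2} \cdot 4 = -1 + 2 = 1$)
$J{\left(V,t \right)} = - 12 t$ ($J{\left(V,t \right)} = \left(0 V - 13 t\right) + t = \left(0 - 13 t\right) + t = - 13 t + t = - 12 t$)
$- \frac{1926}{803} + \frac{J{\left(Q{\left(-8 \right)},4 \cdot 2 \right)}}{-1734} = - \frac{1926}{803} + \frac{\left(-12\right) 4 \cdot 2}{-1734} = \left(-1926\right) \frac{1}{803} + \left(-12\right) 8 \left(- \frac{1}{1734}\right) = - \frac{1926}{803} - - \frac{16}{289} = - \frac{1926}{803} + \frac{16}{289} = - \frac{543766}{232067}$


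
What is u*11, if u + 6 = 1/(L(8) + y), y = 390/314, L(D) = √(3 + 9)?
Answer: -525731/7811 + 49298*√3/23433 ≈ -63.663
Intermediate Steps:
L(D) = 2*√3 (L(D) = √12 = 2*√3)
y = 195/157 (y = 390*(1/314) = 195/157 ≈ 1.2420)
u = -6 + 1/(195/157 + 2*√3) (u = -6 + 1/(2*√3 + 195/157) = -6 + 1/(195/157 + 2*√3) ≈ -5.7875)
u*11 = (-525731/85921 + 49298*√3/257763)*11 = -525731/7811 + 49298*√3/23433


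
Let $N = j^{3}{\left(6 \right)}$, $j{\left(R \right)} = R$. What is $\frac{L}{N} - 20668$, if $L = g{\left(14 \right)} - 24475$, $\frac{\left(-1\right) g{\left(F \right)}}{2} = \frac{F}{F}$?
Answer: $- \frac{1496255}{72} \approx -20781.0$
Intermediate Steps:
$g{\left(F \right)} = -2$ ($g{\left(F \right)} = - 2 \frac{F}{F} = \left(-2\right) 1 = -2$)
$N = 216$ ($N = 6^{3} = 216$)
$L = -24477$ ($L = -2 - 24475 = -24477$)
$\frac{L}{N} - 20668 = - \frac{24477}{216} - 20668 = \left(-24477\right) \frac{1}{216} - 20668 = - \frac{8159}{72} - 20668 = - \frac{1496255}{72}$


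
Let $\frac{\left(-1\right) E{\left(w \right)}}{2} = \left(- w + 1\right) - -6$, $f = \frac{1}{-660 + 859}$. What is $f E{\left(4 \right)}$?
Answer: $- \frac{6}{199} \approx -0.030151$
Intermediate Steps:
$f = \frac{1}{199} \approx 0.0050251$
$E{\left(w \right)} = -14 + 2 w$ ($E{\left(w \right)} = - 2 \left(\left(- w + 1\right) - -6\right) = - 2 \left(\left(1 - w\right) + 6\right) = - 2 \left(7 - w\right) = -14 + 2 w$)
$f E{\left(4 \right)} = \frac{-14 + 2 \cdot 4}{199} = \frac{-14 + 8}{199} = \frac{1}{199} \left(-6\right) = - \frac{6}{199}$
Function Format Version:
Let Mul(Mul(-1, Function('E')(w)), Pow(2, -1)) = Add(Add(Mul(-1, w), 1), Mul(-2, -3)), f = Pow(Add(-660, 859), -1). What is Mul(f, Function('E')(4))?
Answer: Rational(-6, 199) ≈ -0.030151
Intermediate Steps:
f = Rational(1, 199) (f = Pow(199, -1) = Rational(1, 199) ≈ 0.0050251)
Function('E')(w) = Add(-14, Mul(2, w)) (Function('E')(w) = Mul(-2, Add(Add(Mul(-1, w), 1), Mul(-2, -3))) = Mul(-2, Add(Add(1, Mul(-1, w)), 6)) = Mul(-2, Add(7, Mul(-1, w))) = Add(-14, Mul(2, w)))
Mul(f, Function('E')(4)) = Mul(Rational(1, 199), Add(-14, Mul(2, 4))) = Mul(Rational(1, 199), Add(-14, 8)) = Mul(Rational(1, 199), -6) = Rational(-6, 199)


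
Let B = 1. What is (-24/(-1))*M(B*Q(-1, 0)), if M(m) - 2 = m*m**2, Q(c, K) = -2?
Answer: -144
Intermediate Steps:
M(m) = 2 + m**3 (M(m) = 2 + m*m**2 = 2 + m**3)
(-24/(-1))*M(B*Q(-1, 0)) = (-24/(-1))*(2 + (1*(-2))**3) = (-24*(-1))*(2 + (-2)**3) = 24*(2 - 8) = 24*(-6) = -144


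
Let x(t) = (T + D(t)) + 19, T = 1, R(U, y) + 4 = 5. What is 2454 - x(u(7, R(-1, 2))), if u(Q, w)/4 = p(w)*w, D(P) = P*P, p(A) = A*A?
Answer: 2418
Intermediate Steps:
p(A) = A²
R(U, y) = 1 (R(U, y) = -4 + 5 = 1)
D(P) = P²
u(Q, w) = 4*w³ (u(Q, w) = 4*(w²*w) = 4*w³)
x(t) = 20 + t² (x(t) = (1 + t²) + 19 = 20 + t²)
2454 - x(u(7, R(-1, 2))) = 2454 - (20 + (4*1³)²) = 2454 - (20 + (4*1)²) = 2454 - (20 + 4²) = 2454 - (20 + 16) = 2454 - 1*36 = 2454 - 36 = 2418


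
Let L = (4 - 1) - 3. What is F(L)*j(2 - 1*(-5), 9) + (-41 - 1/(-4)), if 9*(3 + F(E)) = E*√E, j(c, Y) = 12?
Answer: -307/4 ≈ -76.750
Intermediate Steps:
L = 0 (L = 3 - 3 = 0)
F(E) = -3 + E^(3/2)/9 (F(E) = -3 + (E*√E)/9 = -3 + E^(3/2)/9)
F(L)*j(2 - 1*(-5), 9) + (-41 - 1/(-4)) = (-3 + 0^(3/2)/9)*12 + (-41 - 1/(-4)) = (-3 + (⅑)*0)*12 + (-41 - 1*(-¼)) = (-3 + 0)*12 + (-41 + ¼) = -3*12 - 163/4 = -36 - 163/4 = -307/4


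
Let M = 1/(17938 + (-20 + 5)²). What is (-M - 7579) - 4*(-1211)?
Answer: -49675806/18163 ≈ -2735.0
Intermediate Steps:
M = 1/18163 (M = 1/(17938 + (-15)²) = 1/(17938 + 225) = 1/18163 ≈ 5.5057e-5)
(-M - 7579) - 4*(-1211) = (-1*1/18163 - 7579) - 4*(-1211) = (-1/18163 - 7579) + 4844 = -137657378/18163 + 4844 = -49675806/18163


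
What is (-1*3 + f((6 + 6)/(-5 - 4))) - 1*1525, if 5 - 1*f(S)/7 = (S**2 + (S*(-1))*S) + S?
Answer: -4451/3 ≈ -1483.7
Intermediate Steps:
f(S) = 35 - 7*S (f(S) = 35 - 7*((S**2 + (S*(-1))*S) + S) = 35 - 7*((S**2 + (-S)*S) + S) = 35 - 7*((S**2 - S**2) + S) = 35 - 7*(0 + S) = 35 - 7*S)
(-1*3 + f((6 + 6)/(-5 - 4))) - 1*1525 = (-1*3 + (35 - 7*(6 + 6)/(-5 - 4))) - 1*1525 = (-3 + (35 - 84/(-9))) - 1525 = (-3 + (35 - 84*(-1)/9)) - 1525 = (-3 + (35 - 7*(-4/3))) - 1525 = (-3 + (35 + 28/3)) - 1525 = (-3 + 133/3) - 1525 = 124/3 - 1525 = -4451/3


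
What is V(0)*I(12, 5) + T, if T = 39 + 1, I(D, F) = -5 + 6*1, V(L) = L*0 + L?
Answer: 40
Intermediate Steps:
V(L) = L (V(L) = 0 + L = L)
I(D, F) = 1 (I(D, F) = -5 + 6 = 1)
T = 40
V(0)*I(12, 5) + T = 0*1 + 40 = 0 + 40 = 40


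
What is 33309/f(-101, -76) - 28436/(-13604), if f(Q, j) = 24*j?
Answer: -1759949/108832 ≈ -16.171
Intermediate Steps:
33309/f(-101, -76) - 28436/(-13604) = 33309/((24*(-76))) - 28436/(-13604) = 33309/(-1824) - 28436*(-1/13604) = 33309*(-1/1824) + 7109/3401 = -11103/608 + 7109/3401 = -1759949/108832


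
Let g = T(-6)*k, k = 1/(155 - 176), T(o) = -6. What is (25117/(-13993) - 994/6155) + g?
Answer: -20556641/12303845 ≈ -1.6707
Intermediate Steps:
k = -1/21 (k = 1/(-21) = -1/21 ≈ -0.047619)
g = 2/7 (g = -6*(-1/21) = 2/7 ≈ 0.28571)
(25117/(-13993) - 994/6155) + g = (25117/(-13993) - 994/6155) + 2/7 = (25117*(-1/13993) - 994*1/6155) + 2/7 = (-25117/13993 - 994/6155) + 2/7 = -168504177/86126915 + 2/7 = -20556641/12303845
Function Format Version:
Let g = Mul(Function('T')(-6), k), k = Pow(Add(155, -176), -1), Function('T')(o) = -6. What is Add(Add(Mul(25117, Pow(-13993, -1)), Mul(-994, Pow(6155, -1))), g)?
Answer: Rational(-20556641, 12303845) ≈ -1.6707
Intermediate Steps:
k = Rational(-1, 21) (k = Pow(-21, -1) = Rational(-1, 21) ≈ -0.047619)
g = Rational(2, 7) (g = Mul(-6, Rational(-1, 21)) = Rational(2, 7) ≈ 0.28571)
Add(Add(Mul(25117, Pow(-13993, -1)), Mul(-994, Pow(6155, -1))), g) = Add(Add(Mul(25117, Pow(-13993, -1)), Mul(-994, Pow(6155, -1))), Rational(2, 7)) = Add(Add(Mul(25117, Rational(-1, 13993)), Mul(-994, Rational(1, 6155))), Rational(2, 7)) = Add(Add(Rational(-25117, 13993), Rational(-994, 6155)), Rational(2, 7)) = Add(Rational(-168504177, 86126915), Rational(2, 7)) = Rational(-20556641, 12303845)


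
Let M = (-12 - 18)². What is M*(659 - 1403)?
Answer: -669600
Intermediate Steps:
M = 900 (M = (-30)² = 900)
M*(659 - 1403) = 900*(659 - 1403) = 900*(-744) = -669600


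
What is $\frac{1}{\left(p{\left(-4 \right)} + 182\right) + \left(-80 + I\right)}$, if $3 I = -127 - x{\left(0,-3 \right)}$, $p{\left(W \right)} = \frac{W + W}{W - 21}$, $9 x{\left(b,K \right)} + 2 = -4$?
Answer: $\frac{225}{13547} \approx 0.016609$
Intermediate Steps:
$x{\left(b,K \right)} = - \frac{2}{3}$ ($x{\left(b,K \right)} = - \frac{2}{9} + \frac{1}{9} \left(-4\right) = - \frac{2}{9} - \frac{4}{9} = - \frac{2}{3}$)
$p{\left(W \right)} = \frac{2 W}{-21 + W}$
$I = - \frac{379}{9}$ ($I = \frac{-127 - - \frac{2}{3}}{3} = \frac{-127 + \frac{2}{3}}{3} = \frac{1}{3} \left(- \frac{379}{3}\right) = - \frac{379}{9} \approx -42.111$)
$\frac{1}{\left(p{\left(-4 \right)} + 182\right) + \left(-80 + I\right)} = \frac{1}{\left(2 \left(-4\right) \frac{1}{-21 - 4} + 182\right) - \frac{1099}{9}} = \frac{1}{\left(2 \left(-4\right) \frac{1}{-25} + 182\right) - \frac{1099}{9}} = \frac{1}{\left(2 \left(-4\right) \left(- \frac{1}{25}\right) + 182\right) - \frac{1099}{9}} = \frac{1}{\left(\frac{8}{25} + 182\right) - \frac{1099}{9}} = \frac{1}{\frac{4558}{25} - \frac{1099}{9}} = \frac{1}{\frac{13547}{225}} = \frac{225}{13547}$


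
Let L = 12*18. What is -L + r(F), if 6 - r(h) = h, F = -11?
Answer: -199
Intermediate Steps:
r(h) = 6 - h
L = 216
-L + r(F) = -1*216 + (6 - 1*(-11)) = -216 + (6 + 11) = -216 + 17 = -199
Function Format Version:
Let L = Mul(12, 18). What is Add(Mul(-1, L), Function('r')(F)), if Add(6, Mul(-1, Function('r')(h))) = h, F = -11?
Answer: -199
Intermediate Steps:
Function('r')(h) = Add(6, Mul(-1, h))
L = 216
Add(Mul(-1, L), Function('r')(F)) = Add(Mul(-1, 216), Add(6, Mul(-1, -11))) = Add(-216, Add(6, 11)) = Add(-216, 17) = -199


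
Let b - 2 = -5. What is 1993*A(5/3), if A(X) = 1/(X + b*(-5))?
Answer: 5979/50 ≈ 119.58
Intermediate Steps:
b = -3 (b = 2 - 5 = -3)
A(X) = 1/(15 + X) (A(X) = 1/(X - 3*(-5)) = 1/(X + 15) = 1/(15 + X))
1993*A(5/3) = 1993/(15 + 5/3) = 1993/(50/3) = 1993*(3/50) = 5979/50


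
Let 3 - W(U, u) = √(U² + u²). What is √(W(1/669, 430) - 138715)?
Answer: √(-62082081432 - 669*√82754028901)/669 ≈ 373.02*I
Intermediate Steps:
W(U, u) = 3 - √(U² + u²)
√(W(1/669, 430) - 138715) = √((3 - √((1/669)² + 430²)) - 138715) = √((3 - √((1/669)² + 184900)) - 138715) = √((3 - √(1/447561 + 184900)) - 138715) = √((3 - √(82754028901/447561)) - 138715) = √((3 - √82754028901/669) - 138715) = √(-138712 - √82754028901/669)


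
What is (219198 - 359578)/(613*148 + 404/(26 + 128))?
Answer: -1080926/698595 ≈ -1.5473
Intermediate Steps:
(219198 - 359578)/(613*148 + 404/(26 + 128)) = -140380/(90724 + 404/154) = -140380/(90724 + (1/154)*404) = -140380/(90724 + 202/77) = -140380/6985950/77 = -140380*77/6985950 = -1080926/698595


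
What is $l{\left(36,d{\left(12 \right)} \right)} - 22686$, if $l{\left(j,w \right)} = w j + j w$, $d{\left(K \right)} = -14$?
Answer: $-23694$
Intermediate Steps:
$l{\left(j,w \right)} = 2 j w$ ($l{\left(j,w \right)} = j w + j w = 2 j w$)
$l{\left(36,d{\left(12 \right)} \right)} - 22686 = 2 \cdot 36 \left(-14\right) - 22686 = -1008 - 22686 = -23694$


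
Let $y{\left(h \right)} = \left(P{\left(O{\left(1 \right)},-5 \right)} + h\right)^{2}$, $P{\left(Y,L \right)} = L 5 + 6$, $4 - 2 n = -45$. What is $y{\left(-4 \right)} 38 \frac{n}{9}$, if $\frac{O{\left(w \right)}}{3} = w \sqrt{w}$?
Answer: $\frac{492499}{9} \approx 54722.0$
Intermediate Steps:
$n = \frac{49}{2}$ ($n = 2 - - \frac{45}{2} = 2 + \frac{45}{2} = \frac{49}{2} \approx 24.5$)
$O{\left(w \right)} = 3 w^{\frac{3}{2}}$ ($O{\left(w \right)} = 3 w \sqrt{w} = 3 w^{\frac{3}{2}}$)
$P{\left(Y,L \right)} = 6 + 5 L$ ($P{\left(Y,L \right)} = 5 L + 6 = 6 + 5 L$)
$y{\left(h \right)} = \left(-19 + h\right)^{2}$ ($y{\left(h \right)} = \left(\left(6 + 5 \left(-5\right)\right) + h\right)^{2} = \left(\left(6 - 25\right) + h\right)^{2} = \left(-19 + h\right)^{2}$)
$y{\left(-4 \right)} 38 \frac{n}{9} = \left(-19 - 4\right)^{2} \cdot 38 \frac{49}{2 \cdot 9} = \left(-23\right)^{2} \cdot 38 \cdot \frac{49}{2} \cdot \frac{1}{9} = 529 \cdot 38 \cdot \frac{49}{18} = 20102 \cdot \frac{49}{18} = \frac{492499}{9}$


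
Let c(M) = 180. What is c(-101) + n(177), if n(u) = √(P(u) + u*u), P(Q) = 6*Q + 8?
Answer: 180 + √32399 ≈ 360.00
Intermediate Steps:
P(Q) = 8 + 6*Q
n(u) = √(8 + u² + 6*u) (n(u) = √((8 + 6*u) + u*u) = √((8 + 6*u) + u²) = √(8 + u² + 6*u))
c(-101) + n(177) = 180 + √(8 + 177² + 6*177) = 180 + √(8 + 31329 + 1062) = 180 + √32399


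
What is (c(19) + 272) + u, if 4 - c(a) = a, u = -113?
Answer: 144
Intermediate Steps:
c(a) = 4 - a
(c(19) + 272) + u = ((4 - 1*19) + 272) - 113 = ((4 - 19) + 272) - 113 = (-15 + 272) - 113 = 257 - 113 = 144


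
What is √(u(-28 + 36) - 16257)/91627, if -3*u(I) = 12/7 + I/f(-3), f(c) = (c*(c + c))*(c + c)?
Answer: I*√64526203/5772501 ≈ 0.0013916*I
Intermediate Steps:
f(c) = 4*c³ (f(c) = (c*(2*c))*(2*c) = (2*c²)*(2*c) = 4*c³)
u(I) = -4/7 + I/324 (u(I) = -(12/7 + I/((4*(-3)³)))/3 = -(12*(⅐) + I/((4*(-27))))/3 = -(12/7 + I/(-108))/3 = -(12/7 + I*(-1/108))/3 = -(12/7 - I/108)/3 = -4/7 + I/324)
√(u(-28 + 36) - 16257)/91627 = √((-4/7 + (-28 + 36)/324) - 16257)/91627 = √((-4/7 + (1/324)*8) - 16257)*(1/91627) = √((-4/7 + 2/81) - 16257)*(1/91627) = √(-310/567 - 16257)*(1/91627) = √(-9218029/567)*(1/91627) = (I*√64526203/63)*(1/91627) = I*√64526203/5772501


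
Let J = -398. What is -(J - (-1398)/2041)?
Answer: 810920/2041 ≈ 397.31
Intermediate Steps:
-(J - (-1398)/2041) = -(-398 - (-1398)/2041) = -(-398 - 1*(-1398/2041)) = -(-398 + 1398/2041) = -1*(-810920/2041) = 810920/2041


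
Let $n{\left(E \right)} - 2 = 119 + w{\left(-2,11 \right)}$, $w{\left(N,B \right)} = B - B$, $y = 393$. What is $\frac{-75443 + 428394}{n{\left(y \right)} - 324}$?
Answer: $- \frac{352951}{203} \approx -1738.7$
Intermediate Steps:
$w{\left(N,B \right)} = 0$
$n{\left(E \right)} = 121$ ($n{\left(E \right)} = 2 + \left(119 + 0\right) = 2 + 119 = 121$)
$\frac{-75443 + 428394}{n{\left(y \right)} - 324} = \frac{-75443 + 428394}{121 - 324} = \frac{352951}{121 - 324} = \frac{352951}{-203} = 352951 \left(- \frac{1}{203}\right) = - \frac{352951}{203}$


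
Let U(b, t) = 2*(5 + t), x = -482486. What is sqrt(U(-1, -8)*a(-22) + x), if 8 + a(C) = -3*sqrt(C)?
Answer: sqrt(-482438 + 18*I*sqrt(22)) ≈ 0.061 + 694.58*I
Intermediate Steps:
U(b, t) = 10 + 2*t
a(C) = -8 - 3*sqrt(C)
sqrt(U(-1, -8)*a(-22) + x) = sqrt((10 + 2*(-8))*(-8 - 3*I*sqrt(22)) - 482486) = sqrt((10 - 16)*(-8 - 3*I*sqrt(22)) - 482486) = sqrt(-6*(-8 - 3*I*sqrt(22)) - 482486) = sqrt((48 + 18*I*sqrt(22)) - 482486) = sqrt(-482438 + 18*I*sqrt(22))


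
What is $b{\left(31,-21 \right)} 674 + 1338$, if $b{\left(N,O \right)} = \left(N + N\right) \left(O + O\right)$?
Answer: $-1753758$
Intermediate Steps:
$b{\left(N,O \right)} = 4 N O$ ($b{\left(N,O \right)} = 2 N 2 O = 4 N O$)
$b{\left(31,-21 \right)} 674 + 1338 = 4 \cdot 31 \left(-21\right) 674 + 1338 = \left(-2604\right) 674 + 1338 = -1755096 + 1338 = -1753758$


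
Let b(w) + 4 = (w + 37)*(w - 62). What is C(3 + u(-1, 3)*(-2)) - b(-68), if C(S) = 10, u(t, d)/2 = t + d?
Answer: -4016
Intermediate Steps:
u(t, d) = 2*d + 2*t (u(t, d) = 2*(t + d) = 2*(d + t) = 2*d + 2*t)
b(w) = -4 + (-62 + w)*(37 + w) (b(w) = -4 + (w + 37)*(w - 62) = -4 + (37 + w)*(-62 + w) = -4 + (-62 + w)*(37 + w))
C(3 + u(-1, 3)*(-2)) - b(-68) = 10 - (-2298 + (-68)² - 25*(-68)) = 10 - (-2298 + 4624 + 1700) = 10 - 1*4026 = 10 - 4026 = -4016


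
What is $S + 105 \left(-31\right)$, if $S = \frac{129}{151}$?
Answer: $- \frac{491376}{151} \approx -3254.1$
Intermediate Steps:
$S = \frac{129}{151}$ ($S = 129 \cdot \frac{1}{151} = \frac{129}{151} \approx 0.8543$)
$S + 105 \left(-31\right) = \frac{129}{151} + 105 \left(-31\right) = \frac{129}{151} - 3255 = - \frac{491376}{151}$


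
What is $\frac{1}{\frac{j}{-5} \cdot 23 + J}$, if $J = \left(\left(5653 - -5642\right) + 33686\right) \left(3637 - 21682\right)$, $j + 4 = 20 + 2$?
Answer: $- \frac{5}{4058411139} \approx -1.232 \cdot 10^{-9}$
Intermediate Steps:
$j = 18$ ($j = -4 + \left(20 + 2\right) = -4 + 22 = 18$)
$J = -811682145$ ($J = \left(\left(5653 + 5642\right) + 33686\right) \left(-18045\right) = \left(11295 + 33686\right) \left(-18045\right) = 44981 \left(-18045\right) = -811682145$)
$\frac{1}{\frac{j}{-5} \cdot 23 + J} = \frac{1}{\frac{18}{-5} \cdot 23 - 811682145} = \frac{1}{18 \left(- \frac{1}{5}\right) 23 - 811682145} = \frac{1}{\left(- \frac{18}{5}\right) 23 - 811682145} = \frac{1}{- \frac{414}{5} - 811682145} = \frac{1}{- \frac{4058411139}{5}} = - \frac{5}{4058411139}$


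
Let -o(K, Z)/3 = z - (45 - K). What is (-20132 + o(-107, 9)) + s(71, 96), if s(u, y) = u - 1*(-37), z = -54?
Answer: -19406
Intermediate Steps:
s(u, y) = 37 + u (s(u, y) = u + 37 = 37 + u)
o(K, Z) = 297 - 3*K (o(K, Z) = -3*(-54 - (45 - K)) = -3*(-54 + (-45 + K)) = -3*(-99 + K) = 297 - 3*K)
(-20132 + o(-107, 9)) + s(71, 96) = (-20132 + (297 - 3*(-107))) + (37 + 71) = (-20132 + (297 + 321)) + 108 = (-20132 + 618) + 108 = -19514 + 108 = -19406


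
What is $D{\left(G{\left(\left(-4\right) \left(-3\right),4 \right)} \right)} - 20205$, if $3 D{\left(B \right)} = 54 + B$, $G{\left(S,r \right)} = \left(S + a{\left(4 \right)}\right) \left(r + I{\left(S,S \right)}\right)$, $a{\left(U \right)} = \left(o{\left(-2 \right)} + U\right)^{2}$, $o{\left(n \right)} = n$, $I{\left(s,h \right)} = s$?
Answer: $- \frac{60305}{3} \approx -20102.0$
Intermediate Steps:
$a{\left(U \right)} = \left(-2 + U\right)^{2}$
$G{\left(S,r \right)} = \left(4 + S\right) \left(S + r\right)$ ($G{\left(S,r \right)} = \left(S + \left(-2 + 4\right)^{2}\right) \left(r + S\right) = \left(S + 2^{2}\right) \left(S + r\right) = \left(S + 4\right) \left(S + r\right) = \left(4 + S\right) \left(S + r\right)$)
$D{\left(B \right)} = 18 + \frac{B}{3}$ ($D{\left(B \right)} = \frac{54 + B}{3} = 18 + \frac{B}{3}$)
$D{\left(G{\left(\left(-4\right) \left(-3\right),4 \right)} \right)} - 20205 = \left(18 + \frac{\left(\left(-4\right) \left(-3\right)\right)^{2} + 4 \left(\left(-4\right) \left(-3\right)\right) + 4 \cdot 4 + \left(-4\right) \left(-3\right) 4}{3}\right) - 20205 = \left(18 + \frac{12^{2} + 4 \cdot 12 + 16 + 12 \cdot 4}{3}\right) - 20205 = \left(18 + \frac{144 + 48 + 16 + 48}{3}\right) - 20205 = \left(18 + \frac{1}{3} \cdot 256\right) - 20205 = \left(18 + \frac{256}{3}\right) - 20205 = \frac{310}{3} - 20205 = - \frac{60305}{3}$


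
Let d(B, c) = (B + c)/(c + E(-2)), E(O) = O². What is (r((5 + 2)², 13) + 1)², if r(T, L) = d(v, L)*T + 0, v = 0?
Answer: 427716/289 ≈ 1480.0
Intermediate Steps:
d(B, c) = (B + c)/(4 + c) (d(B, c) = (B + c)/(c + (-2)²) = (B + c)/(c + 4) = (B + c)/(4 + c))
r(T, L) = L*T/(4 + L) (r(T, L) = ((0 + L)/(4 + L))*T + 0 = (L/(4 + L))*T + 0 = L*T/(4 + L) + 0 = L*T/(4 + L))
(r((5 + 2)², 13) + 1)² = (13*(5 + 2)²/(4 + 13) + 1)² = (13*7²/17 + 1)² = (13*49*(1/17) + 1)² = (637/17 + 1)² = (654/17)² = 427716/289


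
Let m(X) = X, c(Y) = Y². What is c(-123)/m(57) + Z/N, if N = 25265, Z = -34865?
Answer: 25349792/96007 ≈ 264.04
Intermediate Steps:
c(-123)/m(57) + Z/N = (-123)²/57 - 34865/25265 = 15129*(1/57) - 34865*1/25265 = 5043/19 - 6973/5053 = 25349792/96007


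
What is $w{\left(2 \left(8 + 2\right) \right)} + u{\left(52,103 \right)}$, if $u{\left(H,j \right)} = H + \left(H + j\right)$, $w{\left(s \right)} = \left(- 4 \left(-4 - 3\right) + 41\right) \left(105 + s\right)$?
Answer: $8832$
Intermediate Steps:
$w{\left(s \right)} = 7245 + 69 s$ ($w{\left(s \right)} = \left(\left(-4\right) \left(-7\right) + 41\right) \left(105 + s\right) = \left(28 + 41\right) \left(105 + s\right) = 69 \left(105 + s\right) = 7245 + 69 s$)
$u{\left(H,j \right)} = j + 2 H$
$w{\left(2 \left(8 + 2\right) \right)} + u{\left(52,103 \right)} = \left(7245 + 69 \cdot 2 \left(8 + 2\right)\right) + \left(103 + 2 \cdot 52\right) = \left(7245 + 69 \cdot 2 \cdot 10\right) + \left(103 + 104\right) = \left(7245 + 69 \cdot 20\right) + 207 = \left(7245 + 1380\right) + 207 = 8625 + 207 = 8832$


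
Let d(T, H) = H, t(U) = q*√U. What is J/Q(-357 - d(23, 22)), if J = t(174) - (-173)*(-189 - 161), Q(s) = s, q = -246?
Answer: 60550/379 + 246*√174/379 ≈ 168.32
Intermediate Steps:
t(U) = -246*√U
J = -60550 - 246*√174 (J = -246*√174 - (-173)*(-189 - 161) = -246*√174 - (-173)*(-350) = -246*√174 - 1*60550 = -246*√174 - 60550 = -60550 - 246*√174 ≈ -63795.)
J/Q(-357 - d(23, 22)) = (-60550 - 246*√174)/(-357 - 1*22) = (-60550 - 246*√174)/(-357 - 22) = (-60550 - 246*√174)/(-379) = (-60550 - 246*√174)*(-1/379) = 60550/379 + 246*√174/379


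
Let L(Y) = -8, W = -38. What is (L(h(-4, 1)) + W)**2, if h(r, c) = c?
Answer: 2116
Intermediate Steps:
(L(h(-4, 1)) + W)**2 = (-8 - 38)**2 = (-46)**2 = 2116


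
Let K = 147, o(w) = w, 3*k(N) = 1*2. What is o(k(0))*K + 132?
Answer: 230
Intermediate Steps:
k(N) = ⅔ (k(N) = (1*2)/3 = (⅓)*2 = ⅔)
o(k(0))*K + 132 = (⅔)*147 + 132 = 98 + 132 = 230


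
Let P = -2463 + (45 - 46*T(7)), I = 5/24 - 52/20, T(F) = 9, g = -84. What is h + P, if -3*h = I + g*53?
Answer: -484993/360 ≈ -1347.2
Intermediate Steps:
I = -287/120 (I = 5*(1/24) - 52*1/20 = 5/24 - 13/5 = -287/120 ≈ -2.3917)
h = 534527/360 (h = -(-287/120 - 84*53)/3 = -(-287/120 - 4452)/3 = -⅓*(-534527/120) = 534527/360 ≈ 1484.8)
P = -2832 (P = -2463 + (45 - 46*9) = -2463 + (45 - 414) = -2463 - 369 = -2832)
h + P = 534527/360 - 2832 = -484993/360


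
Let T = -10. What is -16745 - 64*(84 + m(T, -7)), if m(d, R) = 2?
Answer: -22249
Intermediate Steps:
-16745 - 64*(84 + m(T, -7)) = -16745 - 64*(84 + 2) = -16745 - 64*86 = -16745 - 5504 = -22249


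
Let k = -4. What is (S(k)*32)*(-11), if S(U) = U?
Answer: 1408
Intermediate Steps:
(S(k)*32)*(-11) = -4*32*(-11) = -128*(-11) = 1408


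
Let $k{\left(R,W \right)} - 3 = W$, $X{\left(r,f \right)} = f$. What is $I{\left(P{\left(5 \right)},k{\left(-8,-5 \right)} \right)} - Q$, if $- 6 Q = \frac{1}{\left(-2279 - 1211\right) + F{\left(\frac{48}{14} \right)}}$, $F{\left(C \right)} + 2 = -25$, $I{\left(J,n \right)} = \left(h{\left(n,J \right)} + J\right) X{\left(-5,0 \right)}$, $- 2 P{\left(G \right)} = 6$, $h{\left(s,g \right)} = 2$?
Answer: $- \frac{1}{21102} \approx -4.7389 \cdot 10^{-5}$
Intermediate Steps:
$k{\left(R,W \right)} = 3 + W$
$P{\left(G \right)} = -3$ ($P{\left(G \right)} = \left(- \frac{1}{2}\right) 6 = -3$)
$I{\left(J,n \right)} = 0$ ($I{\left(J,n \right)} = \left(2 + J\right) 0 = 0$)
$F{\left(C \right)} = -27$ ($F{\left(C \right)} = -2 - 25 = -27$)
$Q = \frac{1}{21102}$ ($Q = - \frac{1}{6 \left(\left(-2279 - 1211\right) - 27\right)} = - \frac{1}{6 \left(-3490 - 27\right)} = - \frac{1}{6 \left(-3517\right)} = \left(- \frac{1}{6}\right) \left(- \frac{1}{3517}\right) = \frac{1}{21102} \approx 4.7389 \cdot 10^{-5}$)
$I{\left(P{\left(5 \right)},k{\left(-8,-5 \right)} \right)} - Q = 0 - \frac{1}{21102} = - \frac{1}{21102}$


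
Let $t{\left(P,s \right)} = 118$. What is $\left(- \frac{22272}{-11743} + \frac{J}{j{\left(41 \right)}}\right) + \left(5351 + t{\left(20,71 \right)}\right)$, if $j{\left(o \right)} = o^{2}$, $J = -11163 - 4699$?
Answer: $\frac{107809138793}{19739983} \approx 5461.5$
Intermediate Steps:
$J = -15862$ ($J = -11163 - 4699 = -15862$)
$\left(- \frac{22272}{-11743} + \frac{J}{j{\left(41 \right)}}\right) + \left(5351 + t{\left(20,71 \right)}\right) = \left(- \frac{22272}{-11743} - \frac{15862}{41^{2}}\right) + \left(5351 + 118\right) = \left(\left(-22272\right) \left(- \frac{1}{11743}\right) - \frac{15862}{1681}\right) + 5469 = \left(\frac{22272}{11743} - \frac{15862}{1681}\right) + 5469 = - \frac{148828234}{19739983} + 5469 = \frac{107809138793}{19739983}$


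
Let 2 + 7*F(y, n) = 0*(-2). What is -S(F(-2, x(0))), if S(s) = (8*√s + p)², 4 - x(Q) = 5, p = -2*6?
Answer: -880/7 + 192*I*√14/7 ≈ -125.71 + 102.63*I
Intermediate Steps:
p = -12
x(Q) = -1 (x(Q) = 4 - 1*5 = 4 - 5 = -1)
F(y, n) = -2/7 (F(y, n) = -2/7 + (0*(-2))/7 = -2/7 + (⅐)*0 = -2/7 + 0 = -2/7)
S(s) = (-12 + 8*√s)² (S(s) = (8*√s - 12)² = (-12 + 8*√s)²)
-S(F(-2, x(0))) = -16*(-3 + 2*√(-2/7))² = -16*(-3 + 2*(I*√14/7))² = -16*(-3 + 2*I*√14/7)²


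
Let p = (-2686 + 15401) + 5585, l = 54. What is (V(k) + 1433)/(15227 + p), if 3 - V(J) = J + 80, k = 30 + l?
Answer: 1272/33527 ≈ 0.037940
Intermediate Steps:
k = 84 (k = 30 + 54 = 84)
V(J) = -77 - J (V(J) = 3 - (J + 80) = 3 - (80 + J) = 3 + (-80 - J) = -77 - J)
p = 18300 (p = 12715 + 5585 = 18300)
(V(k) + 1433)/(15227 + p) = ((-77 - 1*84) + 1433)/(15227 + 18300) = ((-77 - 84) + 1433)/33527 = (-161 + 1433)*(1/33527) = 1272*(1/33527) = 1272/33527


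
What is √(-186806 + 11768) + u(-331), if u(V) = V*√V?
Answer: I*(√175038 - 331*√331) ≈ -5603.6*I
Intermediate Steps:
u(V) = V^(3/2)
√(-186806 + 11768) + u(-331) = √(-186806 + 11768) + (-331)^(3/2) = √(-175038) - 331*I*√331 = I*√175038 - 331*I*√331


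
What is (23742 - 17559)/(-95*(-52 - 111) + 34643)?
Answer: 6183/50128 ≈ 0.12334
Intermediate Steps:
(23742 - 17559)/(-95*(-52 - 111) + 34643) = 6183/(-95*(-163) + 34643) = 6183/(15485 + 34643) = 6183/50128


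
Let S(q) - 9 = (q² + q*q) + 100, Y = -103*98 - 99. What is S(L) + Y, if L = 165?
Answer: 44366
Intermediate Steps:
Y = -10193 (Y = -10094 - 99 = -10193)
S(q) = 109 + 2*q² (S(q) = 9 + ((q² + q*q) + 100) = 9 + ((q² + q²) + 100) = 9 + (2*q² + 100) = 9 + (100 + 2*q²) = 109 + 2*q²)
S(L) + Y = (109 + 2*165²) - 10193 = (109 + 2*27225) - 10193 = (109 + 54450) - 10193 = 54559 - 10193 = 44366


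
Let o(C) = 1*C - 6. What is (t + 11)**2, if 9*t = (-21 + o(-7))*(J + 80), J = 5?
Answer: 7789681/81 ≈ 96169.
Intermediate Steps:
o(C) = -6 + C (o(C) = C - 6 = -6 + C)
t = -2890/9 (t = ((-21 + (-6 - 7))*(5 + 80))/9 = ((-21 - 13)*85)/9 = (-34*85)/9 = (1/9)*(-2890) = -2890/9 ≈ -321.11)
(t + 11)**2 = (-2890/9 + 11)**2 = (-2791/9)**2 = 7789681/81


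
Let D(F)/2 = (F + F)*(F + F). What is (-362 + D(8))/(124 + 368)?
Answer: 25/82 ≈ 0.30488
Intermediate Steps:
D(F) = 8*F² (D(F) = 2*((F + F)*(F + F)) = 2*((2*F)*(2*F)) = 2*(4*F²) = 8*F²)
(-362 + D(8))/(124 + 368) = (-362 + 8*8²)/(124 + 368) = (-362 + 8*64)/492 = (-362 + 512)*(1/492) = 150*(1/492) = 25/82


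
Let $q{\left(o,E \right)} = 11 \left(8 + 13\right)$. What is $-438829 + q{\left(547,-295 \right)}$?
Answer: $-438598$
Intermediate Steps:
$q{\left(o,E \right)} = 231$ ($q{\left(o,E \right)} = 11 \cdot 21 = 231$)
$-438829 + q{\left(547,-295 \right)} = -438829 + 231 = -438598$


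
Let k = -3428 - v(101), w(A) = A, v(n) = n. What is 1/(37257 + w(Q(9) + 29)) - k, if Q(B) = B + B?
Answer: 131645817/37304 ≈ 3529.0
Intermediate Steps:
Q(B) = 2*B
k = -3529 (k = -3428 - 1*101 = -3428 - 101 = -3529)
1/(37257 + w(Q(9) + 29)) - k = 1/(37257 + (2*9 + 29)) - 1*(-3529) = 1/(37257 + (18 + 29)) + 3529 = 1/(37257 + 47) + 3529 = 1/37304 + 3529 = 131645817/37304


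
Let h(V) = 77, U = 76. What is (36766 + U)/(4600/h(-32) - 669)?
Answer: -2836834/46913 ≈ -60.470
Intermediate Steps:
(36766 + U)/(4600/h(-32) - 669) = (36766 + 76)/(4600/77 - 669) = 36842/(4600*(1/77) - 669) = 36842/(4600/77 - 669) = 36842/(-46913/77) = 36842*(-77/46913) = -2836834/46913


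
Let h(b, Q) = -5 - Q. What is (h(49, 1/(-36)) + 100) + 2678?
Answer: 99829/36 ≈ 2773.0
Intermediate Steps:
(h(49, 1/(-36)) + 100) + 2678 = ((-5 - 1/(-36)) + 100) + 2678 = ((-5 - 1*(-1/36)) + 100) + 2678 = ((-5 + 1/36) + 100) + 2678 = (-179/36 + 100) + 2678 = 3421/36 + 2678 = 99829/36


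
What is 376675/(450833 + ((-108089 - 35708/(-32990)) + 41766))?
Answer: 477942625/487885408 ≈ 0.97962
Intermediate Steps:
376675/(450833 + ((-108089 - 35708/(-32990)) + 41766)) = 376675/(450833 + ((-108089 - 35708*(-1/32990)) + 41766)) = 376675/(450833 + ((-108089 + 17854/16495) + 41766)) = 376675/(450833 + (-1782910201/16495 + 41766)) = 376675/(450833 - 1093980031/16495) = 376675/(6342510304/16495) = 376675*(16495/6342510304) = 477942625/487885408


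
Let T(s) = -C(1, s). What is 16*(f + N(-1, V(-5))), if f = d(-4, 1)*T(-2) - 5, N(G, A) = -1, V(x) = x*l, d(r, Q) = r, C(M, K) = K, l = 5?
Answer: -224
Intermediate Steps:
V(x) = 5*x (V(x) = x*5 = 5*x)
T(s) = -s
f = -13 (f = -(-4)*(-2) - 5 = -4*2 - 5 = -8 - 5 = -13)
16*(f + N(-1, V(-5))) = 16*(-13 - 1) = 16*(-14) = -224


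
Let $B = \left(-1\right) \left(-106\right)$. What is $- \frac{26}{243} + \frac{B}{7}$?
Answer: $\frac{25576}{1701} \approx 15.036$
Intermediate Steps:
$B = 106$
$- \frac{26}{243} + \frac{B}{7} = - \frac{26}{243} + \frac{106}{7} = \frac{25576}{1701}$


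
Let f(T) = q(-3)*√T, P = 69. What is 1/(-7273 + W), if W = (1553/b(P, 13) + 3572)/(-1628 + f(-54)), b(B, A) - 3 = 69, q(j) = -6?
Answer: 144*(-9*√6 + 814*I)/(-852770705*I + 9425808*√6) ≈ -0.00013745 - 1.1286e-9*I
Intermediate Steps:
b(B, A) = 72 (b(B, A) = 3 + 69 = 72)
f(T) = -6*√T
W = 258737/(72*(-1628 - 18*I*√6)) (W = (1553/72 + 3572)/(-1628 - 18*I*√6) = 258737/(72*(-1628 - 18*I*√6)) ≈ -2.2057 + 0.059738*I)
1/(-7273 + W) = 1/(-7273 + (-105305959/47741904 + 258737*I*√6/10609312)) = 1/(-347332173751/47741904 + 258737*I*√6/10609312)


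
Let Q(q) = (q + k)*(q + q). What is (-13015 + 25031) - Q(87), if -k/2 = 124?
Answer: 40030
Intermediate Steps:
k = -248 (k = -2*124 = -248)
Q(q) = 2*q*(-248 + q) (Q(q) = (q - 248)*(q + q) = (-248 + q)*(2*q) = 2*q*(-248 + q))
(-13015 + 25031) - Q(87) = (-13015 + 25031) - 2*87*(-248 + 87) = 12016 - 2*87*(-161) = 12016 - 1*(-28014) = 12016 + 28014 = 40030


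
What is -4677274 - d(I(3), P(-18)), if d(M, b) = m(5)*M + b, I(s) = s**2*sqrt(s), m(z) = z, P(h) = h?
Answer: -4677256 - 45*sqrt(3) ≈ -4.6773e+6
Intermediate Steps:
I(s) = s**(5/2)
d(M, b) = b + 5*M (d(M, b) = 5*M + b = b + 5*M)
-4677274 - d(I(3), P(-18)) = -4677274 - (-18 + 5*3**(5/2)) = -4677274 - (-18 + 5*(9*sqrt(3))) = -4677274 - (-18 + 45*sqrt(3)) = -4677274 + (18 - 45*sqrt(3)) = -4677256 - 45*sqrt(3)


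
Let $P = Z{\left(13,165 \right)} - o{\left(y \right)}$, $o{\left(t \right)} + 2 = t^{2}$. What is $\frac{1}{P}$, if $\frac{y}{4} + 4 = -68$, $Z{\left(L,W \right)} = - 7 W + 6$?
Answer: $- \frac{1}{84091} \approx -1.1892 \cdot 10^{-5}$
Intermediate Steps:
$Z{\left(L,W \right)} = 6 - 7 W$
$y = -288$ ($y = -16 + 4 \left(-68\right) = -16 - 272 = -288$)
$o{\left(t \right)} = -2 + t^{2}$
$P = -84091$ ($P = \left(6 - 1155\right) - \left(-2 + \left(-288\right)^{2}\right) = \left(6 - 1155\right) - \left(-2 + 82944\right) = -1149 - 82942 = -84091$)
$\frac{1}{P} = \frac{1}{-84091} = - \frac{1}{84091}$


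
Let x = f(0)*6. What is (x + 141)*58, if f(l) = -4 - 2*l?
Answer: 6786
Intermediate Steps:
x = -24 (x = (-4 - 2*0)*6 = (-4 + 0)*6 = -4*6 = -24)
(x + 141)*58 = (-24 + 141)*58 = 117*58 = 6786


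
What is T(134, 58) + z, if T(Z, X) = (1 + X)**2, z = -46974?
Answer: -43493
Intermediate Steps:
T(134, 58) + z = (1 + 58)**2 - 46974 = 59**2 - 46974 = 3481 - 46974 = -43493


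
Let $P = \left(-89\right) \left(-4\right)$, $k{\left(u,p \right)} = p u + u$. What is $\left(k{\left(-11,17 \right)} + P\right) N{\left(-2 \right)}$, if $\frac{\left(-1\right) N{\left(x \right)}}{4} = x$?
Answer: $1264$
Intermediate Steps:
$k{\left(u,p \right)} = u + p u$
$N{\left(x \right)} = - 4 x$
$P = 356$
$\left(k{\left(-11,17 \right)} + P\right) N{\left(-2 \right)} = \left(- 11 \left(1 + 17\right) + 356\right) \left(\left(-4\right) \left(-2\right)\right) = \left(\left(-11\right) 18 + 356\right) 8 = \left(-198 + 356\right) 8 = 158 \cdot 8 = 1264$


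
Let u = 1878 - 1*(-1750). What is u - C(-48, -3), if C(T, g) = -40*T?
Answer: 1708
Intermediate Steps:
u = 3628 (u = 1878 + 1750 = 3628)
u - C(-48, -3) = 3628 - (-40)*(-48) = 3628 - 1*1920 = 3628 - 1920 = 1708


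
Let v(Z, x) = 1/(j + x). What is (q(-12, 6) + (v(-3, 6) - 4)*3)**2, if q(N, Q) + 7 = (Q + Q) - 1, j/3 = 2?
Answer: 961/16 ≈ 60.063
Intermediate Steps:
j = 6 (j = 3*2 = 6)
v(Z, x) = 1/(6 + x)
q(N, Q) = -8 + 2*Q (q(N, Q) = -7 + ((Q + Q) - 1) = -7 + (2*Q - 1) = -7 + (-1 + 2*Q) = -8 + 2*Q)
(q(-12, 6) + (v(-3, 6) - 4)*3)**2 = ((-8 + 2*6) + (1/(6 + 6) - 4)*3)**2 = ((-8 + 12) + (1/12 - 4)*3)**2 = (4 + (1/12 - 4)*3)**2 = (4 - 47/12*3)**2 = (4 - 47/4)**2 = (-31/4)**2 = 961/16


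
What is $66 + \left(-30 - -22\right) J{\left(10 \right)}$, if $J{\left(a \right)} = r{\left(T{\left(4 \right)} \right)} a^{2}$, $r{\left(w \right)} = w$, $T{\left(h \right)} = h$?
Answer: $-3134$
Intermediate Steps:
$J{\left(a \right)} = 4 a^{2}$
$66 + \left(-30 - -22\right) J{\left(10 \right)} = 66 + \left(-30 - -22\right) 4 \cdot 10^{2} = 66 + \left(-30 + 22\right) 4 \cdot 100 = 66 - 3200 = -3134$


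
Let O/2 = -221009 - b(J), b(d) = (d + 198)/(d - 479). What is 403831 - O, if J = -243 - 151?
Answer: 738426569/873 ≈ 8.4585e+5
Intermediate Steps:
J = -394
b(d) = (198 + d)/(-479 + d)
O = -385882106/873 (O = 2*(-221009 - (198 - 394)/(-479 - 394)) = 2*(-221009 - (-196)/(-873)) = 2*(-221009 - (-1)*(-196)/873) = 2*(-221009 - 1*196/873) = 2*(-221009 - 196/873) = 2*(-192941053/873) = -385882106/873 ≈ -4.4202e+5)
403831 - O = 403831 - 1*(-385882106/873) = 403831 + 385882106/873 = 738426569/873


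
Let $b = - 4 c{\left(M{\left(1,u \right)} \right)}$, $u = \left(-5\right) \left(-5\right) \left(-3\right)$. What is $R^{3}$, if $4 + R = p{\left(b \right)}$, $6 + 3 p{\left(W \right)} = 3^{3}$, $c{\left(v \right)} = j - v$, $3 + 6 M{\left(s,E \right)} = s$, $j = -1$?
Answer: $27$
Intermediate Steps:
$u = -75$ ($u = 25 \left(-3\right) = -75$)
$M{\left(s,E \right)} = - \frac{1}{2} + \frac{s}{6}$
$c{\left(v \right)} = -1 - v$
$b = \frac{8}{3}$ ($b = - 4 \left(-1 - \left(- \frac{1}{2} + \frac{1}{6} \cdot 1\right)\right) = - 4 \left(-1 - \left(- \frac{1}{2} + \frac{1}{6}\right)\right) = - 4 \left(-1 - - \frac{1}{3}\right) = - 4 \left(-1 + \frac{1}{3}\right) = \left(-4\right) \left(- \frac{2}{3}\right) = \frac{8}{3} \approx 2.6667$)
$p{\left(W \right)} = 7$ ($p{\left(W \right)} = -2 + \frac{3^{3}}{3} = -2 + \frac{1}{3} \cdot 27 = -2 + 9 = 7$)
$R = 3$ ($R = -4 + 7 = 3$)
$R^{3} = 3^{3} = 27$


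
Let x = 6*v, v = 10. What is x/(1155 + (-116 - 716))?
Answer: 60/323 ≈ 0.18576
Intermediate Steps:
x = 60 (x = 6*10 = 60)
x/(1155 + (-116 - 716)) = 60/(1155 + (-116 - 716)) = 60/(1155 - 832) = 60/323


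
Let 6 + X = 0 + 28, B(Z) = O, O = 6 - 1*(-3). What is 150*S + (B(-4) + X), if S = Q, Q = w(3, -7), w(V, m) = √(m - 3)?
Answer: 31 + 150*I*√10 ≈ 31.0 + 474.34*I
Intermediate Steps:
O = 9 (O = 6 + 3 = 9)
B(Z) = 9
X = 22 (X = -6 + (0 + 28) = -6 + 28 = 22)
w(V, m) = √(-3 + m)
Q = I*√10 (Q = √(-3 - 7) = √(-10) = I*√10 ≈ 3.1623*I)
S = I*√10 ≈ 3.1623*I
150*S + (B(-4) + X) = 150*(I*√10) + (9 + 22) = 150*I*√10 + 31 = 31 + 150*I*√10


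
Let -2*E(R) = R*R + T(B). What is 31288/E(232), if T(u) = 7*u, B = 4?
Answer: -15644/13463 ≈ -1.1620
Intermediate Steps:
E(R) = -14 - R²/2 (E(R) = -(R*R + 7*4)/2 = -(R² + 28)/2 = -(28 + R²)/2 = -14 - R²/2)
31288/E(232) = 31288/(-14 - ½*232²) = 31288/(-14 - ½*53824) = 31288/(-14 - 26912) = 31288/(-26926) = 31288*(-1/26926) = -15644/13463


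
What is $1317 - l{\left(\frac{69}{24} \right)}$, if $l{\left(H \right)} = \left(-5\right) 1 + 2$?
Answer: $1320$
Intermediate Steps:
$l{\left(H \right)} = -3$ ($l{\left(H \right)} = -5 + 2 = -3$)
$1317 - l{\left(\frac{69}{24} \right)} = 1317 - -3 = 1317 + 3 = 1320$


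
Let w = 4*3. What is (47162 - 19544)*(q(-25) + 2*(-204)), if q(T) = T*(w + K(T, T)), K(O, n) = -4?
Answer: -16791744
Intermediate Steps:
w = 12
q(T) = 8*T (q(T) = T*(12 - 4) = T*8 = 8*T)
(47162 - 19544)*(q(-25) + 2*(-204)) = (47162 - 19544)*(8*(-25) + 2*(-204)) = 27618*(-200 - 408) = 27618*(-608) = -16791744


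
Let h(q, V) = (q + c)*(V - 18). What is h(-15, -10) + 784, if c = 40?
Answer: 84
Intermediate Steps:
h(q, V) = (-18 + V)*(40 + q) (h(q, V) = (q + 40)*(V - 18) = (40 + q)*(-18 + V) = (-18 + V)*(40 + q))
h(-15, -10) + 784 = (-720 - 18*(-15) + 40*(-10) - 10*(-15)) + 784 = (-720 + 270 - 400 + 150) + 784 = -700 + 784 = 84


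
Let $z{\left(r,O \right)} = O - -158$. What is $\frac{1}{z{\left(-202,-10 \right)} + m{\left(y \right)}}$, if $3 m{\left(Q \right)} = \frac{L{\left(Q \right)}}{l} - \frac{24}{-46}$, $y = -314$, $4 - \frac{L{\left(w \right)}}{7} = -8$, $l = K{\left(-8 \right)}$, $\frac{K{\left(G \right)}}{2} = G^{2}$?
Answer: $\frac{736}{109217} \approx 0.0067389$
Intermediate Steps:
$K{\left(G \right)} = 2 G^{2}$
$z{\left(r,O \right)} = 158 + O$ ($z{\left(r,O \right)} = O + 158 = 158 + O$)
$l = 128$ ($l = 2 \left(-8\right)^{2} = 2 \cdot 64 = 128$)
$L{\left(w \right)} = 84$ ($L{\left(w \right)} = 28 - -56 = 28 + 56 = 84$)
$m{\left(Q \right)} = \frac{289}{736}$ ($m{\left(Q \right)} = \frac{\frac{84}{128} - \frac{24}{-46}}{3} = \frac{84 \cdot \frac{1}{128} - - \frac{12}{23}}{3} = \frac{\frac{21}{32} + \frac{12}{23}}{3} = \frac{1}{3} \cdot \frac{867}{736} = \frac{289}{736}$)
$\frac{1}{z{\left(-202,-10 \right)} + m{\left(y \right)}} = \frac{1}{\left(158 - 10\right) + \frac{289}{736}} = \frac{1}{148 + \frac{289}{736}} = \frac{1}{\frac{109217}{736}} = \frac{736}{109217}$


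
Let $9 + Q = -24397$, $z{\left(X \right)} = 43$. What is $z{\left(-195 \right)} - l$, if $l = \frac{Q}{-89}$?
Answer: $- \frac{20579}{89} \approx -231.22$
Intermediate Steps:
$Q = -24406$ ($Q = -9 - 24397 = -24406$)
$l = \frac{24406}{89}$ ($l = - \frac{24406}{-89} = \left(-24406\right) \left(- \frac{1}{89}\right) = \frac{24406}{89} \approx 274.22$)
$z{\left(-195 \right)} - l = 43 - \frac{24406}{89} = - \frac{20579}{89}$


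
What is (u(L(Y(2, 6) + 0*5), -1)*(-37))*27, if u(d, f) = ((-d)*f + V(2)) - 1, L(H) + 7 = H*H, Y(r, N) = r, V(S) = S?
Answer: 1998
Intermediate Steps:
L(H) = -7 + H**2 (L(H) = -7 + H*H = -7 + H**2)
u(d, f) = 1 - d*f (u(d, f) = ((-d)*f + 2) - 1 = (-d*f + 2) - 1 = (2 - d*f) - 1 = 1 - d*f)
(u(L(Y(2, 6) + 0*5), -1)*(-37))*27 = ((1 - 1*(-7 + (2 + 0*5)**2)*(-1))*(-37))*27 = ((1 - 1*(-7 + (2 + 0)**2)*(-1))*(-37))*27 = ((1 - 1*(-7 + 2**2)*(-1))*(-37))*27 = ((1 - 1*(-7 + 4)*(-1))*(-37))*27 = ((1 - 1*(-3)*(-1))*(-37))*27 = ((1 - 3)*(-37))*27 = -2*(-37)*27 = 74*27 = 1998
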